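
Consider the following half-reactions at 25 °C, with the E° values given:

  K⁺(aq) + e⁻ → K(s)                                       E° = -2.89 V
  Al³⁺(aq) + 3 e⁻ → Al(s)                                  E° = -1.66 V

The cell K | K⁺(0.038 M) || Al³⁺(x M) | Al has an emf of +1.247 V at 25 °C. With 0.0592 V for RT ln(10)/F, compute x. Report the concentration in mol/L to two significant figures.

Al³⁺/Al is the cathode, K⁺/K the anode: E°cell = +1.23 V, n = 3.
Overall reaction: Al³⁺(aq) + 3 K(s) → Al(s) + 3 K⁺(aq); Q = [K⁺]^3/[Al³⁺]^1.
From E = E° − (0.0592/n) log Q: log Q = (E° − E)·n/0.0592 = (+1.23 − (+1.247))·3/0.0592 = -0.8615.
So 1·log[Al³⁺] = 3·log(0.038) − log Q = -4.2606 − (-0.8615) = -3.3991; [Al³⁺] = 10^(-3.3991) ≈ 0.00040 M.

0.00040 M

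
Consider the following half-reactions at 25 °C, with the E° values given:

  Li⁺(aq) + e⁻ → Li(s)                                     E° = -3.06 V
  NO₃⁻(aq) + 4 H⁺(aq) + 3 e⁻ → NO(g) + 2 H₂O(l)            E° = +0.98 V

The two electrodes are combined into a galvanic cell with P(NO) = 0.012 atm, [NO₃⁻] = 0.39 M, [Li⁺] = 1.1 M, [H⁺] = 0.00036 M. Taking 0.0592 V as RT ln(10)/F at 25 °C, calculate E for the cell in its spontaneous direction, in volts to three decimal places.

+3.796 V

NO₃⁻/NO is the cathode (higher E°), Li⁺/Li the anode: E°cell = +0.98 − (-3.06) = +4.04 V, n = 3.
Overall: NO₃⁻(aq) + 4 H⁺(aq) + 3 Li(s) → NO(g) + 2 H₂O(l) + 3 Li⁺(aq)
Q = P(NO)·[Li⁺]^3 / ([NO₃⁻]·[H⁺]^4); log Q = 12.387.
E = E° − (0.0592/n) log Q = +4.04 − (0.0592/3)(12.387) = +3.796 V.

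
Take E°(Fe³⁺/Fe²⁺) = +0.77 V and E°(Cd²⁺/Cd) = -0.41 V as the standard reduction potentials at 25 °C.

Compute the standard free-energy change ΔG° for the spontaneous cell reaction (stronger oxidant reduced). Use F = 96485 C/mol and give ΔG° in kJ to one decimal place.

Fe³⁺/Fe²⁺ (E° = +0.77 V) is the cathode; Cd²⁺/Cd (E° = -0.41 V) is the anode, so E°cell = +1.18 V.
Balancing electrons gives n = 2 (lcm of 1 and 2).
ΔG° = −nFE° = −(2)(96485)(+1.18) = -227,705 J = -227.7 kJ.

-227.7 kJ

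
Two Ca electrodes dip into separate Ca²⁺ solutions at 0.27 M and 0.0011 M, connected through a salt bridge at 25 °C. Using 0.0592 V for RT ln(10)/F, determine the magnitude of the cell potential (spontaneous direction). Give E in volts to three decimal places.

For a concentration cell E°cell = 0. The 0.27 M side is the cathode (reduction is favoured where [Ca²⁺] is higher).
With n = 2, E = −(0.0592/2) log([Ca²⁺]ₐₙ/[Ca²⁺]꜀ₐₜ) = −(0.0592/2) log(0.0011/0.27) = −(0.0592/2)(-2.390) = +0.071 V.

+0.071 V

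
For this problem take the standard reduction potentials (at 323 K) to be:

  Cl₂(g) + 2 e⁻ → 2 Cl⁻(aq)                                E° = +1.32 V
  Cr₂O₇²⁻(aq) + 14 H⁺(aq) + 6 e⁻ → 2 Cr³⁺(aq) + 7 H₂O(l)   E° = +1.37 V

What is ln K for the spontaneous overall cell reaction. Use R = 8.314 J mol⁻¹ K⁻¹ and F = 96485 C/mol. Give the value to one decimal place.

Cathode: Cr₂O₇²⁻/Cr³⁺; anode: Cl₂/Cl⁻. E°cell = (+1.37) − (+1.32) = +0.05 V, with n = 6.
ΔG° = −nFE° = −RT ln K, so ln K = nFE°/(RT) = (6)(96485)(+0.05) / ((8.314)(323)) = 10.779.

10.8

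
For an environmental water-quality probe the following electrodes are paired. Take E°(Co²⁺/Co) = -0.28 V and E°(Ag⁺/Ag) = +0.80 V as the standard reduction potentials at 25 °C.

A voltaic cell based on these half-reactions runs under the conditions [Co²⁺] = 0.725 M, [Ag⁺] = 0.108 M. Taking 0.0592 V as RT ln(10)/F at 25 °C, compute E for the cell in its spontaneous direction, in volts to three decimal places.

+1.027 V

Ag⁺/Ag is the cathode (higher E°), Co²⁺/Co the anode: E°cell = +0.80 − (-0.28) = +1.08 V, n = 2.
Overall: 2 Ag⁺(aq) + Co(s) → 2 Ag(s) + Co²⁺(aq)
Q = [Co²⁺] / ([Ag⁺]^2); log Q = 1.793.
E = E° − (0.0592/n) log Q = +1.08 − (0.0592/2)(1.793) = +1.027 V.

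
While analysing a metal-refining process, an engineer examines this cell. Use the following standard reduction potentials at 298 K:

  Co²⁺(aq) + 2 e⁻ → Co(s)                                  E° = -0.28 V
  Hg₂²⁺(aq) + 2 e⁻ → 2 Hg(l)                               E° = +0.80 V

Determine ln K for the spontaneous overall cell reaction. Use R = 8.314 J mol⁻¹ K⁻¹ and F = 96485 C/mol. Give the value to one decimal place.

Cathode: Hg₂²⁺/Hg; anode: Co²⁺/Co. E°cell = (+0.80) − (-0.28) = +1.08 V, with n = 2.
ΔG° = −nFE° = −RT ln K, so ln K = nFE°/(RT) = (2)(96485)(+1.08) / ((8.314)(298)) = 84.118.

84.1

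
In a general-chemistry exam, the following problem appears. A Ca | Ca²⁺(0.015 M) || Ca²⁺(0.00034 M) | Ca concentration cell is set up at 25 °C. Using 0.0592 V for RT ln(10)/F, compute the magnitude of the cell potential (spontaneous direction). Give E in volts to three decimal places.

For a concentration cell E°cell = 0. The 0.015 M side is the cathode (reduction is favoured where [Ca²⁺] is higher).
With n = 2, E = −(0.0592/2) log([Ca²⁺]ₐₙ/[Ca²⁺]꜀ₐₜ) = −(0.0592/2) log(0.00034/0.015) = −(0.0592/2)(-1.645) = +0.049 V.

+0.049 V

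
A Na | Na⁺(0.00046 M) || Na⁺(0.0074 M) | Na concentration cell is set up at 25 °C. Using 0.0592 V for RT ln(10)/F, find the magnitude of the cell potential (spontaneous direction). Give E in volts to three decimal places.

+0.071 V

For a concentration cell E°cell = 0. The 0.0074 M side is the cathode (reduction is favoured where [Na⁺] is higher).
With n = 1, E = −(0.0592/1) log([Na⁺]ₐₙ/[Na⁺]꜀ₐₜ) = −(0.0592/1) log(0.00046/0.0074) = −(0.0592/1)(-1.206) = +0.071 V.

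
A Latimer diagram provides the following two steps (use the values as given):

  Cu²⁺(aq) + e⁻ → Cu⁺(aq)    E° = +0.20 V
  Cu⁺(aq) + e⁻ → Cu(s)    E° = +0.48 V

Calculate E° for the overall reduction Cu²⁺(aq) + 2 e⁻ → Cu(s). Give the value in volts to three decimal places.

+0.340 V

Adding the free-energy changes (−nFE°) of the two steps gives −n₃FE°₃ = −n₁FE°₁ − n₂FE°₂.
E°₃ = (1×+0.20 + 1×+0.48) / 2 = (+0.680) / 2 = +0.340 V.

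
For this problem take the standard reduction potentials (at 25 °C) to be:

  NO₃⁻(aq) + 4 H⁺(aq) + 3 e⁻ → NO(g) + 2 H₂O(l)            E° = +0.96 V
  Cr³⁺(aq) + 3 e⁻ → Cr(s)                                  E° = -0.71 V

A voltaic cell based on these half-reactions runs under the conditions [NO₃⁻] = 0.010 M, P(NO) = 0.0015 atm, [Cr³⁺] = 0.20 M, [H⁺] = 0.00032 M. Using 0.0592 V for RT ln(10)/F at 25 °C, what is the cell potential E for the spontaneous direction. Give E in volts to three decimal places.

NO₃⁻/NO is the cathode (higher E°), Cr³⁺/Cr the anode: E°cell = +0.96 − (-0.71) = +1.67 V, n = 3.
Overall: NO₃⁻(aq) + 4 H⁺(aq) + Cr(s) → NO(g) + 2 H₂O(l) + Cr³⁺(aq)
Q = P(NO)·[Cr³⁺] / ([NO₃⁻]·[H⁺]^4); log Q = 12.457.
E = E° − (0.0592/n) log Q = +1.67 − (0.0592/3)(12.457) = +1.424 V.

+1.424 V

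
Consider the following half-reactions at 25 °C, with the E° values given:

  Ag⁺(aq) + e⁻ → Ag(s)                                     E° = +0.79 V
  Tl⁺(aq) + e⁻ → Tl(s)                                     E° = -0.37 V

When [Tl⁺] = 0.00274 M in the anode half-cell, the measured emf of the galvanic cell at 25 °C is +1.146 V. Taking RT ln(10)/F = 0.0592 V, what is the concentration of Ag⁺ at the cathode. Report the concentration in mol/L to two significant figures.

Ag⁺/Ag is the cathode, Tl⁺/Tl the anode: E°cell = +1.16 V, n = 1.
Overall reaction: Ag⁺(aq) + Tl(s) → Ag(s) + Tl⁺(aq); Q = [Tl⁺]^1/[Ag⁺]^1.
From E = E° − (0.0592/n) log Q: log Q = (E° − E)·n/0.0592 = (+1.16 − (+1.146))·1/0.0592 = 0.2365.
So 1·log[Ag⁺] = 1·log(0.00274) − log Q = -2.5622 − (0.2365) = -2.7987; [Ag⁺] = 10^(-2.7987) ≈ 0.0016 M.

0.0016 M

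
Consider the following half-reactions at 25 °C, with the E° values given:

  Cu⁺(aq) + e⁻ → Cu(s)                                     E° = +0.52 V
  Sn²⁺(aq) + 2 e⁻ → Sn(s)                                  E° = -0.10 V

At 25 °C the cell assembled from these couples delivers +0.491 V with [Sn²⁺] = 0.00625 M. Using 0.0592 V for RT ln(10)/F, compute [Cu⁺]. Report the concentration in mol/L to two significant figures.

0.00052 M

Cu⁺/Cu is the cathode, Sn²⁺/Sn the anode: E°cell = +0.62 V, n = 2.
Overall reaction: 2 Cu⁺(aq) + Sn(s) → 2 Cu(s) + Sn²⁺(aq); Q = [Sn²⁺]^1/[Cu⁺]^2.
From E = E° − (0.0592/n) log Q: log Q = (E° − E)·n/0.0592 = (+0.62 − (+0.491))·2/0.0592 = 4.3581.
So 2·log[Cu⁺] = 1·log(0.00625) − log Q = -2.2041 − (4.3581) = -6.5622; log[Cu⁺] = -6.5622 / 2 = -3.2811; [Cu⁺] = 10^(-3.2811) ≈ 0.00052 M.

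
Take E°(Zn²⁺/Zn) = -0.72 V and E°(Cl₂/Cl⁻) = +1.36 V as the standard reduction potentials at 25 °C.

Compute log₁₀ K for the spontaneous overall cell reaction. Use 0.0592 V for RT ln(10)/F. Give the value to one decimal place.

Cathode: Cl₂/Cl⁻; anode: Zn²⁺/Zn. E°cell = +2.08 V, n = 2.
log K = nE°cell / 0.0592 = (2)(+2.08) / 0.0592 = 70.3.

70.3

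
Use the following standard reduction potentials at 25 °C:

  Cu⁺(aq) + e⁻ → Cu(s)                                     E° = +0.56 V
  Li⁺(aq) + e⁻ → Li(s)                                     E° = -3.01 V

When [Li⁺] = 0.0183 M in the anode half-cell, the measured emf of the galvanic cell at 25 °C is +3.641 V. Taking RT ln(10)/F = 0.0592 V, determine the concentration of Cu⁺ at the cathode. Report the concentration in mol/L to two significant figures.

0.29 M

Cu⁺/Cu is the cathode, Li⁺/Li the anode: E°cell = +3.57 V, n = 1.
Overall reaction: Cu⁺(aq) + Li(s) → Cu(s) + Li⁺(aq); Q = [Li⁺]^1/[Cu⁺]^1.
From E = E° − (0.0592/n) log Q: log Q = (E° − E)·n/0.0592 = (+3.57 − (+3.641))·1/0.0592 = -1.1993.
So 1·log[Cu⁺] = 1·log(0.0183) − log Q = -1.7375 − (-1.1993) = -0.5382; [Cu⁺] = 10^(-0.5382) ≈ 0.29 M.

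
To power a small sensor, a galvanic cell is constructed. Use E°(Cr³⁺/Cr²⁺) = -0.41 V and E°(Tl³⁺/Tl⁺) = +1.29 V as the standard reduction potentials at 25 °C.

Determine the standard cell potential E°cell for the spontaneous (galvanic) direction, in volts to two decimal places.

The Tl³⁺/Tl⁺ couple has the higher reduction potential, so it is the cathode; Cr³⁺/Cr²⁺ is oxidised at the anode.
E°cell = E°(cathode) − E°(anode) = (+1.29) − (-0.41) = +1.70 V.

+1.70 V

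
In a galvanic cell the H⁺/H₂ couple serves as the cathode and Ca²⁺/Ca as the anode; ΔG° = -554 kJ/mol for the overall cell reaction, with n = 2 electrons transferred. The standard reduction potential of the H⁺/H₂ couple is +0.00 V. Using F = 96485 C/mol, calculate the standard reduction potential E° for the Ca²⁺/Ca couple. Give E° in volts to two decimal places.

E°cell = −ΔG°/(nF) = −(-554×10³)/((2)(96485)) = +2.871 V.
Since H⁺/H₂ is the cathode and Ca²⁺/Ca the anode, E°cell = E°(H⁺/H₂) − E°(Ca²⁺/Ca).
So E°(Ca²⁺/Ca) = E°(H⁺/H₂) − E°cell = (+0.00) − (+2.871) = -2.87 V.

-2.87 V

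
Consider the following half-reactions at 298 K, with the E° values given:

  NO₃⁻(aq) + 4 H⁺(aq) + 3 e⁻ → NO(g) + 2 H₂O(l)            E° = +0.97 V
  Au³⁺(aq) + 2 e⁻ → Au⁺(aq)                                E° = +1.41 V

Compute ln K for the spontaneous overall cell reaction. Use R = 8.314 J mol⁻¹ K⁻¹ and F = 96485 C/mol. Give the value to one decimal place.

Cathode: Au³⁺/Au⁺; anode: NO₃⁻/NO. E°cell = (+1.41) − (+0.97) = +0.44 V, with n = 6.
ΔG° = −nFE° = −RT ln K, so ln K = nFE°/(RT) = (6)(96485)(+0.44) / ((8.314)(298)) = 102.810.

102.8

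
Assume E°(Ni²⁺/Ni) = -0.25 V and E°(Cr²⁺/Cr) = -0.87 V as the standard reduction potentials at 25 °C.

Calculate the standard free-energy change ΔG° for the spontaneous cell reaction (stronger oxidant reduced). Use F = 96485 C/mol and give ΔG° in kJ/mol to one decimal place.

Ni²⁺/Ni (E° = -0.25 V) is the cathode; Cr²⁺/Cr (E° = -0.87 V) is the anode, so E°cell = +0.62 V.
Balancing electrons gives n = 2 (lcm of 2 and 2).
ΔG° = −nFE° = −(2)(96485)(+0.62) = -119,641 J = -119.6 kJ/mol.

-119.6 kJ/mol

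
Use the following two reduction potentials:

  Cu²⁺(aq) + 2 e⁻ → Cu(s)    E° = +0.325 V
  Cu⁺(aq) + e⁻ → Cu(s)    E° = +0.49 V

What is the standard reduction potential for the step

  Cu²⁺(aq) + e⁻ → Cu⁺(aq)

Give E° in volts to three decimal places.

Sequential free energies add, so n₃E°₃ = n₁E°₁ + n₂E°₂.
With n₃ = 2, and the known step contributing 1×(+0.49) V, the unknown satisfies 1·E° = 2×(+0.325) − 1×(+0.49) = +0.160.
E° = +0.160 / 1 = +0.160 V.

+0.160 V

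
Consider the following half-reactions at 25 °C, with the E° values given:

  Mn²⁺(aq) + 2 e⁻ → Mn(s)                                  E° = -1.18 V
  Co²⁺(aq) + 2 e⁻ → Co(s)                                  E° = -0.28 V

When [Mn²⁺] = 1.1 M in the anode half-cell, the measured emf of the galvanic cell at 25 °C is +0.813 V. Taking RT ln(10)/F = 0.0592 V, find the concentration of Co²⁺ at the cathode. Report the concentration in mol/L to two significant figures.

0.0013 M

Co²⁺/Co is the cathode, Mn²⁺/Mn the anode: E°cell = +0.90 V, n = 2.
Overall reaction: Co²⁺(aq) + Mn(s) → Co(s) + Mn²⁺(aq); Q = [Mn²⁺]^1/[Co²⁺]^1.
From E = E° − (0.0592/n) log Q: log Q = (E° − E)·n/0.0592 = (+0.90 − (+0.813))·2/0.0592 = 2.9392.
So 1·log[Co²⁺] = 1·log(1.1) − log Q = 0.0414 − (2.9392) = -2.8978; [Co²⁺] = 10^(-2.8978) ≈ 0.0013 M.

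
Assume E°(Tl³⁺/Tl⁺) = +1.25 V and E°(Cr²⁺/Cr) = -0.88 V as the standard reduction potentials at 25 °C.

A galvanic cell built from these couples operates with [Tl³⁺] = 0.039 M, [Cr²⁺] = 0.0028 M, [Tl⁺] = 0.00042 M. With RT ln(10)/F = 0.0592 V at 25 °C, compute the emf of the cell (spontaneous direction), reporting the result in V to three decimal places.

+2.264 V

Tl³⁺/Tl⁺ is the cathode (higher E°), Cr²⁺/Cr the anode: E°cell = +1.25 − (-0.88) = +2.13 V, n = 2.
Overall: Tl³⁺(aq) + Cr(s) → Tl⁺(aq) + Cr²⁺(aq)
Q = [Tl⁺]·[Cr²⁺] / ([Tl³⁺]); log Q = -4.521.
E = E° − (0.0592/n) log Q = +2.13 − (0.0592/2)(-4.521) = +2.264 V.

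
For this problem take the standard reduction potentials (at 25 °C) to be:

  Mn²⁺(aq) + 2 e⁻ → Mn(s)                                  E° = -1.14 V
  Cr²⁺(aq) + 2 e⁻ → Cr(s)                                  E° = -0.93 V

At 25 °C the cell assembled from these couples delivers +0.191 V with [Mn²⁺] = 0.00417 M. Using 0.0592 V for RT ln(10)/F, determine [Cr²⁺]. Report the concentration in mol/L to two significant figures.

Cr²⁺/Cr is the cathode, Mn²⁺/Mn the anode: E°cell = +0.21 V, n = 2.
Overall reaction: Cr²⁺(aq) + Mn(s) → Cr(s) + Mn²⁺(aq); Q = [Mn²⁺]^1/[Cr²⁺]^1.
From E = E° − (0.0592/n) log Q: log Q = (E° − E)·n/0.0592 = (+0.21 − (+0.191))·2/0.0592 = 0.6419.
So 1·log[Cr²⁺] = 1·log(0.00417) − log Q = -2.3799 − (0.6419) = -3.0218; [Cr²⁺] = 10^(-3.0218) ≈ 0.00095 M.

0.00095 M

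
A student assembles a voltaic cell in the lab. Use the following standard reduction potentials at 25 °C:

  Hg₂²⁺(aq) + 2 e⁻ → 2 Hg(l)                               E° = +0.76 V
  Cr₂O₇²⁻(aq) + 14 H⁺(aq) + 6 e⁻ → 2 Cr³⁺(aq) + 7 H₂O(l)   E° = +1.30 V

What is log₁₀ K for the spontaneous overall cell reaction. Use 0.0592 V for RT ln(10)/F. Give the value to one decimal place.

54.7

Cathode: Cr₂O₇²⁻/Cr³⁺; anode: Hg₂²⁺/Hg. E°cell = +0.54 V, n = 6.
log K = nE°cell / 0.0592 = (6)(+0.54) / 0.0592 = 54.7.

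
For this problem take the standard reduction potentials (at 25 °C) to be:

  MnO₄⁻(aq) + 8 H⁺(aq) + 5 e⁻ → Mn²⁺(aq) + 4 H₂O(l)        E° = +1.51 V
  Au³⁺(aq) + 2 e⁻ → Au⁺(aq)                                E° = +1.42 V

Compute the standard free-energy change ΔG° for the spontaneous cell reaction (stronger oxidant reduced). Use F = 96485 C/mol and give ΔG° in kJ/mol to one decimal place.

-86.8 kJ/mol

MnO₄⁻/Mn²⁺ (E° = +1.51 V) is the cathode; Au³⁺/Au⁺ (E° = +1.42 V) is the anode, so E°cell = +0.09 V.
Balancing electrons gives n = 10 (lcm of 5 and 2).
ΔG° = −nFE° = −(10)(96485)(+0.09) = -86,836 J = -86.8 kJ/mol.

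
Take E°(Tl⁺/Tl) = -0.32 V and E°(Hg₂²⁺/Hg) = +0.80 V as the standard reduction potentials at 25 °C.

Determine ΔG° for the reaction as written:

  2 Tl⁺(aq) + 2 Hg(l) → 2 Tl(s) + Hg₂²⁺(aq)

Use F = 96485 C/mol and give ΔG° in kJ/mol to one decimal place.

+216.1 kJ/mol

As written, Tl⁺/Tl is reduced (cathode) and Hg₂²⁺/Hg is oxidised (anode), so E°cell = (-0.32) − (+0.80) = -1.12 V.
Balancing electrons gives n = 2.
ΔG° = −nFE° = −(2)(96485)(-1.12) = 216,126 J = +216.1 kJ/mol.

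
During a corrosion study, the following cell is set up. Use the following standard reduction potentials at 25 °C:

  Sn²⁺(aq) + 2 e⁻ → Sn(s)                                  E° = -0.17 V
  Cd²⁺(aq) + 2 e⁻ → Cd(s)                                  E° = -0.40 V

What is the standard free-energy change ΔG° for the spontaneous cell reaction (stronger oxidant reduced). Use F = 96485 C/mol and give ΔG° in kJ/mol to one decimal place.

Sn²⁺/Sn (E° = -0.17 V) is the cathode; Cd²⁺/Cd (E° = -0.40 V) is the anode, so E°cell = +0.23 V.
Balancing electrons gives n = 2 (lcm of 2 and 2).
ΔG° = −nFE° = −(2)(96485)(+0.23) = -44,383 J = -44.4 kJ/mol.

-44.4 kJ/mol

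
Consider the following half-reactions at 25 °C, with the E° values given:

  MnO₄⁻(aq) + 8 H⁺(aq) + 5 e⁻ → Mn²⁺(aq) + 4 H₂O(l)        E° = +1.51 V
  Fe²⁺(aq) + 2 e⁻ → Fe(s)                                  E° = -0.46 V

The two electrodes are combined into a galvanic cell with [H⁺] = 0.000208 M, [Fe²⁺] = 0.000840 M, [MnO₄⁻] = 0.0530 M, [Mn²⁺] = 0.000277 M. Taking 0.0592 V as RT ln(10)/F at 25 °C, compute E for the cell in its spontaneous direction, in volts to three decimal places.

+1.739 V

MnO₄⁻/Mn²⁺ is the cathode (higher E°), Fe²⁺/Fe the anode: E°cell = +1.51 − (-0.46) = +1.97 V, n = 10.
Overall: 2 MnO₄⁻(aq) + 16 H⁺(aq) + 5 Fe(s) → 2 Mn²⁺(aq) + 8 H₂O(l) + 5 Fe²⁺(aq)
Q = [Mn²⁺]^2·[Fe²⁺]^5 / ([MnO₄⁻]^2·[H⁺]^16); log Q = 38.969.
E = E° − (0.0592/n) log Q = +1.97 − (0.0592/10)(38.969) = +1.739 V.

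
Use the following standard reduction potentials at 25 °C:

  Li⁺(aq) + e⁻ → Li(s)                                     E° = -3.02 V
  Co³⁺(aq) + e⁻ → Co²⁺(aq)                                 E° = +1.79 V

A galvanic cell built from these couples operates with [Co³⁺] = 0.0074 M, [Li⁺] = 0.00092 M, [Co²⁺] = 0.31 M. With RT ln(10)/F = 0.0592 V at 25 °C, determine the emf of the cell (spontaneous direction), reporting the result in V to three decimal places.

+4.894 V

Co³⁺/Co²⁺ is the cathode (higher E°), Li⁺/Li the anode: E°cell = +1.79 − (-3.02) = +4.81 V, n = 1.
Overall: Co³⁺(aq) + Li(s) → Co²⁺(aq) + Li⁺(aq)
Q = [Co²⁺]·[Li⁺] / ([Co³⁺]); log Q = -1.414.
E = E° − (0.0592/n) log Q = +4.81 − (0.0592/1)(-1.414) = +4.894 V.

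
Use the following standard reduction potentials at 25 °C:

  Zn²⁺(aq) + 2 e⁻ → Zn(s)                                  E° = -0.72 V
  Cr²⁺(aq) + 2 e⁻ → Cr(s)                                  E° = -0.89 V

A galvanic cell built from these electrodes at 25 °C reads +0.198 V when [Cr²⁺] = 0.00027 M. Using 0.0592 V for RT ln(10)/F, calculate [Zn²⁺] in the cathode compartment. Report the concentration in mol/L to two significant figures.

0.0024 M

Zn²⁺/Zn is the cathode, Cr²⁺/Cr the anode: E°cell = +0.17 V, n = 2.
Overall reaction: Zn²⁺(aq) + Cr(s) → Zn(s) + Cr²⁺(aq); Q = [Cr²⁺]^1/[Zn²⁺]^1.
From E = E° − (0.0592/n) log Q: log Q = (E° − E)·n/0.0592 = (+0.17 − (+0.198))·2/0.0592 = -0.9459.
So 1·log[Zn²⁺] = 1·log(0.00027) − log Q = -3.5686 − (-0.9459) = -2.6227; [Zn²⁺] = 10^(-2.6227) ≈ 0.0024 M.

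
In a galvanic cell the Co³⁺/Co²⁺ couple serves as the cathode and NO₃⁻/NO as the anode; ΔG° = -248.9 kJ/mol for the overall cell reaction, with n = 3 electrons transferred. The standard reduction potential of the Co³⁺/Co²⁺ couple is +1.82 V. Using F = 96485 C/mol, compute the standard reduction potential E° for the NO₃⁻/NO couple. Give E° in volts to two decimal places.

E°cell = −ΔG°/(nF) = −(-248.9×10³)/((3)(96485)) = +0.860 V.
Since Co³⁺/Co²⁺ is the cathode and NO₃⁻/NO the anode, E°cell = E°(Co³⁺/Co²⁺) − E°(NO₃⁻/NO).
So E°(NO₃⁻/NO) = E°(Co³⁺/Co²⁺) − E°cell = (+1.82) − (+0.860) = +0.96 V.

+0.96 V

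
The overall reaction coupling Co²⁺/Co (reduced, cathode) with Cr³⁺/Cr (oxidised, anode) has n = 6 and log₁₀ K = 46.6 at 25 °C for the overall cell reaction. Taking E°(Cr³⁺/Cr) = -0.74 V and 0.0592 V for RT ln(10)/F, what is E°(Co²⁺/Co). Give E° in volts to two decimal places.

-0.28 V

E°cell = (0.0592/n)·log K = (0.0592/6)(46.6) = +0.460 V.
Since Co²⁺/Co is the cathode and Cr³⁺/Cr the anode, E°cell = E°(Co²⁺/Co) − E°(Cr³⁺/Cr).
So E°(Co²⁺/Co) = E°cell + E°(Cr³⁺/Cr) = +0.460 + (-0.74) = -0.28 V.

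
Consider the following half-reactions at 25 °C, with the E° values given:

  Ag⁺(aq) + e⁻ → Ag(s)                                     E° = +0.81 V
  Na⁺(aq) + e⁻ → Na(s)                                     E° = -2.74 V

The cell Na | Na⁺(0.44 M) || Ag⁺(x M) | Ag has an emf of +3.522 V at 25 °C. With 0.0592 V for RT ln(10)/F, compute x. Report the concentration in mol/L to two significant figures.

Ag⁺/Ag is the cathode, Na⁺/Na the anode: E°cell = +3.55 V, n = 1.
Overall reaction: Ag⁺(aq) + Na(s) → Ag(s) + Na⁺(aq); Q = [Na⁺]^1/[Ag⁺]^1.
From E = E° − (0.0592/n) log Q: log Q = (E° − E)·n/0.0592 = (+3.55 − (+3.522))·1/0.0592 = 0.4730.
So 1·log[Ag⁺] = 1·log(0.44) − log Q = -0.3565 − (0.4730) = -0.8295; [Ag⁺] = 10^(-0.8295) ≈ 0.15 M.

0.15 M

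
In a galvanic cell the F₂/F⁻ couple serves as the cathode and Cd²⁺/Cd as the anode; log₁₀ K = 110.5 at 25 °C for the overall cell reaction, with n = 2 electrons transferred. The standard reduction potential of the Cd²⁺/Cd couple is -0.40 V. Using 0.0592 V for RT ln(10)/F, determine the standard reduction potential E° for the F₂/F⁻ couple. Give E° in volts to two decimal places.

E°cell = (0.0592/n)·log K = (0.0592/2)(110.5) = +3.271 V.
Since F₂/F⁻ is the cathode and Cd²⁺/Cd the anode, E°cell = E°(F₂/F⁻) − E°(Cd²⁺/Cd).
So E°(F₂/F⁻) = E°cell + E°(Cd²⁺/Cd) = +3.271 + (-0.40) = +2.87 V.

+2.87 V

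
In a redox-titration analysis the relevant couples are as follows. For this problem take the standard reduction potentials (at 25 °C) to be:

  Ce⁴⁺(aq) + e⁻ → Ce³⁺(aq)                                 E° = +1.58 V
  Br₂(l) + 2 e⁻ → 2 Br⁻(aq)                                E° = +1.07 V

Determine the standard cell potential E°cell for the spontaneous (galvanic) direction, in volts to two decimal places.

The Ce⁴⁺/Ce³⁺ couple has the higher reduction potential, so it is the cathode; Br₂/Br⁻ is oxidised at the anode.
E°cell = E°(cathode) − E°(anode) = (+1.58) − (+1.07) = +0.51 V.

+0.51 V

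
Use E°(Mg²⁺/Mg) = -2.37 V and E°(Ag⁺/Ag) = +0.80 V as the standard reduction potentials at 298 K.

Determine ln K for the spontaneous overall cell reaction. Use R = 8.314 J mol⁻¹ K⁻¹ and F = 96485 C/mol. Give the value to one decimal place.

Cathode: Ag⁺/Ag; anode: Mg²⁺/Mg. E°cell = (+0.80) − (-2.37) = +3.17 V, with n = 2.
ΔG° = −nFE° = −RT ln K, so ln K = nFE°/(RT) = (2)(96485)(+3.17) / ((8.314)(298)) = 246.901.

246.9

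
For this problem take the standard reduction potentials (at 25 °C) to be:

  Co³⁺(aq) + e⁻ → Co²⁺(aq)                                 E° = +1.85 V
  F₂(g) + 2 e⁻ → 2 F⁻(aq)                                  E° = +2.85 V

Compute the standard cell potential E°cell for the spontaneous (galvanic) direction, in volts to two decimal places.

The F₂/F⁻ couple has the higher reduction potential, so it is the cathode; Co³⁺/Co²⁺ is oxidised at the anode.
E°cell = E°(cathode) − E°(anode) = (+2.85) − (+1.85) = +1.00 V.

+1.00 V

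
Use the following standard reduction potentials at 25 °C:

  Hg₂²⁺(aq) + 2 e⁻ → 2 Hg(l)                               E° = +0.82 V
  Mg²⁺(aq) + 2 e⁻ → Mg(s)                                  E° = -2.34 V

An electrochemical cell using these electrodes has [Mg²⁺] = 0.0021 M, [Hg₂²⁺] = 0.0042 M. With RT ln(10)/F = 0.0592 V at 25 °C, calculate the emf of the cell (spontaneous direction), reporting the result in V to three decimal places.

+3.169 V

Hg₂²⁺/Hg is the cathode (higher E°), Mg²⁺/Mg the anode: E°cell = +0.82 − (-2.34) = +3.16 V, n = 2.
Overall: Hg₂²⁺(aq) + Mg(s) → 2 Hg(l) + Mg²⁺(aq)
Q = [Mg²⁺] / ([Hg₂²⁺]); log Q = -0.301.
E = E° − (0.0592/n) log Q = +3.16 − (0.0592/2)(-0.301) = +3.169 V.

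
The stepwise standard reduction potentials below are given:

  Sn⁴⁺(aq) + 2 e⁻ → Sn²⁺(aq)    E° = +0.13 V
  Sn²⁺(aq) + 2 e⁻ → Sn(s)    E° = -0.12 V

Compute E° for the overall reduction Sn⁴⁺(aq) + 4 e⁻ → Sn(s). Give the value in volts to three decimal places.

Adding the free-energy changes (−nFE°) of the two steps gives −n₃FE°₃ = −n₁FE°₁ − n₂FE°₂.
E°₃ = (2×+0.13 + 2×-0.12) / 4 = (+0.020) / 4 = +0.005 V.

+0.005 V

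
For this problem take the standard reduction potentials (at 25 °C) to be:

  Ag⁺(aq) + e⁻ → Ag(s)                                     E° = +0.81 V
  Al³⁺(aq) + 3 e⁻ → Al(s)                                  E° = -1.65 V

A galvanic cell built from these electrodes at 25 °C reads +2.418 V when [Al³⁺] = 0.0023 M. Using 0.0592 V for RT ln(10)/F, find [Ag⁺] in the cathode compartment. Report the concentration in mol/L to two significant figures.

0.026 M

Ag⁺/Ag is the cathode, Al³⁺/Al the anode: E°cell = +2.46 V, n = 3.
Overall reaction: 3 Ag⁺(aq) + Al(s) → 3 Ag(s) + Al³⁺(aq); Q = [Al³⁺]^1/[Ag⁺]^3.
From E = E° − (0.0592/n) log Q: log Q = (E° − E)·n/0.0592 = (+2.46 − (+2.418))·3/0.0592 = 2.1284.
So 3·log[Ag⁺] = 1·log(0.0023) − log Q = -2.6383 − (2.1284) = -4.7667; log[Ag⁺] = -4.7667 / 3 = -1.5889; [Ag⁺] = 10^(-1.5889) ≈ 0.026 M.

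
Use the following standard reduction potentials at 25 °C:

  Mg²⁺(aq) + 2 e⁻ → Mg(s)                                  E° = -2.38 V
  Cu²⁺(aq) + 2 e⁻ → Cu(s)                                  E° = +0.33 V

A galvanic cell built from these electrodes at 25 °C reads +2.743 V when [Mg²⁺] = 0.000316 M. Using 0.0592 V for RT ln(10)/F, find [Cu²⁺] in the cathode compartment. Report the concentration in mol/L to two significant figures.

Cu²⁺/Cu is the cathode, Mg²⁺/Mg the anode: E°cell = +2.71 V, n = 2.
Overall reaction: Cu²⁺(aq) + Mg(s) → Cu(s) + Mg²⁺(aq); Q = [Mg²⁺]^1/[Cu²⁺]^1.
From E = E° − (0.0592/n) log Q: log Q = (E° − E)·n/0.0592 = (+2.71 − (+2.743))·2/0.0592 = -1.1149.
So 1·log[Cu²⁺] = 1·log(0.000316) − log Q = -3.5003 − (-1.1149) = -2.3854; [Cu²⁺] = 10^(-2.3854) ≈ 0.0041 M.

0.0041 M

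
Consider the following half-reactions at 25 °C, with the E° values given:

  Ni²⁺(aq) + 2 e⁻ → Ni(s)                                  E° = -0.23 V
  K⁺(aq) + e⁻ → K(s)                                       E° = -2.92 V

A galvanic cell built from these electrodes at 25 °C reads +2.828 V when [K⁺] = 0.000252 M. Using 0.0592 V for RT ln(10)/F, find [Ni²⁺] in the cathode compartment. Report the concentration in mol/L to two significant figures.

0.0029 M

Ni²⁺/Ni is the cathode, K⁺/K the anode: E°cell = +2.69 V, n = 2.
Overall reaction: Ni²⁺(aq) + 2 K(s) → Ni(s) + 2 K⁺(aq); Q = [K⁺]^2/[Ni²⁺]^1.
From E = E° − (0.0592/n) log Q: log Q = (E° − E)·n/0.0592 = (+2.69 − (+2.828))·2/0.0592 = -4.6622.
So 1·log[Ni²⁺] = 2·log(0.000252) − log Q = -7.1972 − (-4.6622) = -2.5350; [Ni²⁺] = 10^(-2.5350) ≈ 0.0029 M.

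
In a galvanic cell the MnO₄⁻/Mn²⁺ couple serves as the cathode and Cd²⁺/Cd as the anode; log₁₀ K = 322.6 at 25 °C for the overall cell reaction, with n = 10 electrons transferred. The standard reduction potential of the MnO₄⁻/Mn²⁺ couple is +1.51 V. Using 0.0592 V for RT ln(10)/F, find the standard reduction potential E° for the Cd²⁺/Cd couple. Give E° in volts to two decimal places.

E°cell = (0.0592/n)·log K = (0.0592/10)(322.6) = +1.910 V.
Since MnO₄⁻/Mn²⁺ is the cathode and Cd²⁺/Cd the anode, E°cell = E°(MnO₄⁻/Mn²⁺) − E°(Cd²⁺/Cd).
So E°(Cd²⁺/Cd) = E°(MnO₄⁻/Mn²⁺) − E°cell = (+1.51) − (+1.910) = -0.40 V.

-0.40 V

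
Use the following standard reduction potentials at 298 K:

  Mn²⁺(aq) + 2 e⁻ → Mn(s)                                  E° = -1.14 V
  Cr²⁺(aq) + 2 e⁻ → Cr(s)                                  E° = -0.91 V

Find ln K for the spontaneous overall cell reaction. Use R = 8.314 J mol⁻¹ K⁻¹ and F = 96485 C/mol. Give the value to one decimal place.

Cathode: Cr²⁺/Cr; anode: Mn²⁺/Mn. E°cell = (-0.91) − (-1.14) = +0.23 V, with n = 2.
ΔG° = −nFE° = −RT ln K, so ln K = nFE°/(RT) = (2)(96485)(+0.23) / ((8.314)(298)) = 17.914.

17.9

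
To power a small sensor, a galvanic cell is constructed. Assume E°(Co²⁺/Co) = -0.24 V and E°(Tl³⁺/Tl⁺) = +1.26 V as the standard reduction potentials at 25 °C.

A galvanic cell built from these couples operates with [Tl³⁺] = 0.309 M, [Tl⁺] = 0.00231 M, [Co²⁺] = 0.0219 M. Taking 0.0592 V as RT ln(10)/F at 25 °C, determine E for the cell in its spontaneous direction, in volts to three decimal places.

+1.612 V

Tl³⁺/Tl⁺ is the cathode (higher E°), Co²⁺/Co the anode: E°cell = +1.26 − (-0.24) = +1.50 V, n = 2.
Overall: Tl³⁺(aq) + Co(s) → Tl⁺(aq) + Co²⁺(aq)
Q = [Tl⁺]·[Co²⁺] / ([Tl³⁺]); log Q = -3.786.
E = E° − (0.0592/n) log Q = +1.50 − (0.0592/2)(-3.786) = +1.612 V.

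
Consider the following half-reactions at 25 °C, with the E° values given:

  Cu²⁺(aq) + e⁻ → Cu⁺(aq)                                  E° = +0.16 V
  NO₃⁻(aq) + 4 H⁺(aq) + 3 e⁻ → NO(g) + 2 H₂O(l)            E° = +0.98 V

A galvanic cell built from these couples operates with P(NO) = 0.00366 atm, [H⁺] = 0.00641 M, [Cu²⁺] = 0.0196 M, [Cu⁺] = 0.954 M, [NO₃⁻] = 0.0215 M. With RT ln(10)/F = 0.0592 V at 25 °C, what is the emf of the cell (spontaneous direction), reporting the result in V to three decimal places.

+0.762 V

NO₃⁻/NO is the cathode (higher E°), Cu²⁺/Cu⁺ the anode: E°cell = +0.98 − (+0.16) = +0.82 V, n = 3.
Overall: NO₃⁻(aq) + 4 H⁺(aq) + 3 Cu⁺(aq) → NO(g) + 2 H₂O(l) + 3 Cu²⁺(aq)
Q = P(NO)·[Cu²⁺]^3 / ([NO₃⁻]·[H⁺]^4·[Cu⁺]^3); log Q = 2.942.
E = E° − (0.0592/n) log Q = +0.82 − (0.0592/3)(2.942) = +0.762 V.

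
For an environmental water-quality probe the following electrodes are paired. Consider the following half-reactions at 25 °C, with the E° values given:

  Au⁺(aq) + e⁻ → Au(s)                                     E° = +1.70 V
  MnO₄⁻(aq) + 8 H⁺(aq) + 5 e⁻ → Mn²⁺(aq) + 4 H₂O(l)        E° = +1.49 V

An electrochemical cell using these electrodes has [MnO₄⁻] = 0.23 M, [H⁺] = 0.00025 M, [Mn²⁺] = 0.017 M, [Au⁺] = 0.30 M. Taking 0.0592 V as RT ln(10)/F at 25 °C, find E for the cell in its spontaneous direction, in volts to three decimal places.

Au⁺/Au is the cathode (higher E°), MnO₄⁻/Mn²⁺ the anode: E°cell = +1.70 − (+1.49) = +0.21 V, n = 5.
Overall: 5 Au⁺(aq) + Mn²⁺(aq) + 4 H₂O(l) → 5 Au(s) + MnO₄⁻(aq) + 8 H⁺(aq)
Q = [MnO₄⁻]·[H⁺]^8 / ([Au⁺]^5·[Mn²⁺]); log Q = -25.071.
E = E° − (0.0592/n) log Q = +0.21 − (0.0592/5)(-25.071) = +0.507 V.

+0.507 V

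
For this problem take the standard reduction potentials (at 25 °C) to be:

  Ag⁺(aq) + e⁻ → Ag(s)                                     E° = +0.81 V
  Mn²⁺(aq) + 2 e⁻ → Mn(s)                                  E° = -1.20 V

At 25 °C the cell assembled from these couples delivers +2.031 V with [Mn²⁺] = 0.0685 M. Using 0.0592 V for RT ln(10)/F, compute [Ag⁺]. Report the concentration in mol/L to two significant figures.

Ag⁺/Ag is the cathode, Mn²⁺/Mn the anode: E°cell = +2.01 V, n = 2.
Overall reaction: 2 Ag⁺(aq) + Mn(s) → 2 Ag(s) + Mn²⁺(aq); Q = [Mn²⁺]^1/[Ag⁺]^2.
From E = E° − (0.0592/n) log Q: log Q = (E° − E)·n/0.0592 = (+2.01 − (+2.031))·2/0.0592 = -0.7095.
So 2·log[Ag⁺] = 1·log(0.0685) − log Q = -1.1643 − (-0.7095) = -0.4548; log[Ag⁺] = -0.4548 / 2 = -0.2274; [Ag⁺] = 10^(-0.2274) ≈ 0.59 M.

0.59 M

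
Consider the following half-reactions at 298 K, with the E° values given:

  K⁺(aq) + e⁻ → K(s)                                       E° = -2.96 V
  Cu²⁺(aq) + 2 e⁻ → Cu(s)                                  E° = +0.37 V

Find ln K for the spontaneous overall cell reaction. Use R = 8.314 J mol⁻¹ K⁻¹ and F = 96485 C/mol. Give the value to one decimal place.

259.4

Cathode: Cu²⁺/Cu; anode: K⁺/K. E°cell = (+0.37) − (-2.96) = +3.33 V, with n = 2.
ΔG° = −nFE° = −RT ln K, so ln K = nFE°/(RT) = (2)(96485)(+3.33) / ((8.314)(298)) = 259.363.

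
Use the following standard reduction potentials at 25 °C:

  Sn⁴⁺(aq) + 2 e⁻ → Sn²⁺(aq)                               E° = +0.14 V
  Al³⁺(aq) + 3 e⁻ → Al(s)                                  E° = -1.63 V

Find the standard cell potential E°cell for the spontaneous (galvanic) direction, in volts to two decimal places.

The Sn⁴⁺/Sn²⁺ couple has the higher reduction potential, so it is the cathode; Al³⁺/Al is oxidised at the anode.
E°cell = E°(cathode) − E°(anode) = (+0.14) − (-1.63) = +1.77 V.
Since E°cell > 0, the reaction is spontaneous under standard conditions.

+1.77 V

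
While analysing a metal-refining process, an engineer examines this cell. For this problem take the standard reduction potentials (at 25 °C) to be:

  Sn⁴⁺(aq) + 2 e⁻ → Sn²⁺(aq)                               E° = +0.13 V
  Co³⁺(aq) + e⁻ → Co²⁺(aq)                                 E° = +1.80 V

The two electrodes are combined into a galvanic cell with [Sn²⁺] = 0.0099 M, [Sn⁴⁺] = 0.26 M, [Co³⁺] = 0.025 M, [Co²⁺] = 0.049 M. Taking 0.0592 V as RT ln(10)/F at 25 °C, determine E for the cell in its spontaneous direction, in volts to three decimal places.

Co³⁺/Co²⁺ is the cathode (higher E°), Sn⁴⁺/Sn²⁺ the anode: E°cell = +1.80 − (+0.13) = +1.67 V, n = 2.
Overall: 2 Co³⁺(aq) + Sn²⁺(aq) → 2 Co²⁺(aq) + Sn⁴⁺(aq)
Q = [Co²⁺]^2·[Sn⁴⁺] / ([Co³⁺]^2·[Sn²⁺]); log Q = 2.004.
E = E° − (0.0592/n) log Q = +1.67 − (0.0592/2)(2.004) = +1.611 V.

+1.611 V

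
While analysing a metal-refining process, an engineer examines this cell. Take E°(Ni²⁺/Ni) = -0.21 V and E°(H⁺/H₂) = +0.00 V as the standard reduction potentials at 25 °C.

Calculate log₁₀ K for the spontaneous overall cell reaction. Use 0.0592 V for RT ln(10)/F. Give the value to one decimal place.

7.1

Cathode: H⁺/H₂; anode: Ni²⁺/Ni. E°cell = +0.21 V, n = 2.
log K = nE°cell / 0.0592 = (2)(+0.21) / 0.0592 = 7.1.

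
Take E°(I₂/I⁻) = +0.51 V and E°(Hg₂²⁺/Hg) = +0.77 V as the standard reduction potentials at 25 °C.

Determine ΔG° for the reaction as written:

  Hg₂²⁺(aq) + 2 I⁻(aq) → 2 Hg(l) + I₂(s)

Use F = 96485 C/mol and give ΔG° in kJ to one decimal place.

-50.2 kJ

As written, Hg₂²⁺/Hg is reduced (cathode) and I₂/I⁻ is oxidised (anode), so E°cell = (+0.77) − (+0.51) = +0.26 V.
Balancing electrons gives n = 2.
ΔG° = −nFE° = −(2)(96485)(+0.26) = -50,172 J = -50.2 kJ.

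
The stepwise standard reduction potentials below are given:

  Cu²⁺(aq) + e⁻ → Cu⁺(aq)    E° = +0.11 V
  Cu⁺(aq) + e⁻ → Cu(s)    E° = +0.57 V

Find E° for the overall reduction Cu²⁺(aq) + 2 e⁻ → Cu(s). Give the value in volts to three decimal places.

Adding the free-energy changes (−nFE°) of the two steps gives −n₃FE°₃ = −n₁FE°₁ − n₂FE°₂.
E°₃ = (1×+0.11 + 1×+0.57) / 2 = (+0.680) / 2 = +0.340 V.

+0.340 V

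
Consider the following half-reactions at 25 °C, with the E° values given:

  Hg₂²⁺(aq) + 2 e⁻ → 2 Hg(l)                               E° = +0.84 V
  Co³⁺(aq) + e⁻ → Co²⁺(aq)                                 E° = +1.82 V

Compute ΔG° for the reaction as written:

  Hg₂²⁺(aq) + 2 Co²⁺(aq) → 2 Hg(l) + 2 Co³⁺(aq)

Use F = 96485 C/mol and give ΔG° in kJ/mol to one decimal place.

As written, Hg₂²⁺/Hg is reduced (cathode) and Co³⁺/Co²⁺ is oxidised (anode), so E°cell = (+0.84) − (+1.82) = -0.98 V.
Balancing electrons gives n = 2.
ΔG° = −nFE° = −(2)(96485)(-0.98) = 189,111 J = +189.1 kJ/mol.

+189.1 kJ/mol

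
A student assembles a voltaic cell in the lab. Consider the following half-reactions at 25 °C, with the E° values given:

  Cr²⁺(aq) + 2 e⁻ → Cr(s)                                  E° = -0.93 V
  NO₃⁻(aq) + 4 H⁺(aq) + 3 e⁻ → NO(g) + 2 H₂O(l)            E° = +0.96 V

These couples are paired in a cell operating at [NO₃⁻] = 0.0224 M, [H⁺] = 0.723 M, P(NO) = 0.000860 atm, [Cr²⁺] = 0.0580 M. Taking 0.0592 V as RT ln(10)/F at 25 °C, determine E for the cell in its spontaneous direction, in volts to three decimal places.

NO₃⁻/NO is the cathode (higher E°), Cr²⁺/Cr the anode: E°cell = +0.96 − (-0.93) = +1.89 V, n = 6.
Overall: 2 NO₃⁻(aq) + 8 H⁺(aq) + 3 Cr(s) → 2 NO(g) + 4 H₂O(l) + 3 Cr²⁺(aq)
Q = P(NO)^2·[Cr²⁺]^3 / ([NO₃⁻]^2·[H⁺]^8); log Q = -5.414.
E = E° − (0.0592/n) log Q = +1.89 − (0.0592/6)(-5.414) = +1.943 V.

+1.943 V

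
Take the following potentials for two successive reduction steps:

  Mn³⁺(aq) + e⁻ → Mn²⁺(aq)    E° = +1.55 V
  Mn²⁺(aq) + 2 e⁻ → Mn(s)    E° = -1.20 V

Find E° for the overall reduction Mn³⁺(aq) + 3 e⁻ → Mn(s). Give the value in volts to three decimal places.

-0.283 V

Adding the free-energy changes (−nFE°) of the two steps gives −n₃FE°₃ = −n₁FE°₁ − n₂FE°₂.
E°₃ = (1×+1.55 + 2×-1.20) / 3 = (-0.850) / 3 = -0.283 V.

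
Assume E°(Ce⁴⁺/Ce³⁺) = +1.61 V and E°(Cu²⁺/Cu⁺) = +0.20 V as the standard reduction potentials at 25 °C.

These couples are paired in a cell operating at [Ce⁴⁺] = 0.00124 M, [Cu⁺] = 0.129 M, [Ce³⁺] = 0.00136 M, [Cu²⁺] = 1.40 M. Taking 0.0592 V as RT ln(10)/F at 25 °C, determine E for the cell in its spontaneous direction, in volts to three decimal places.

Ce⁴⁺/Ce³⁺ is the cathode (higher E°), Cu²⁺/Cu⁺ the anode: E°cell = +1.61 − (+0.20) = +1.41 V, n = 1.
Overall: Ce⁴⁺(aq) + Cu⁺(aq) → Ce³⁺(aq) + Cu²⁺(aq)
Q = [Ce³⁺]·[Cu²⁺] / ([Ce⁴⁺]·[Cu⁺]); log Q = 1.076.
E = E° − (0.0592/n) log Q = +1.41 − (0.0592/1)(1.076) = +1.346 V.

+1.346 V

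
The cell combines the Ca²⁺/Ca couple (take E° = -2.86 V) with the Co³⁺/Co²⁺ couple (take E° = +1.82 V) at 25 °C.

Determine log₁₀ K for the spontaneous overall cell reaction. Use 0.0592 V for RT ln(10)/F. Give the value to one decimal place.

Cathode: Co³⁺/Co²⁺; anode: Ca²⁺/Ca. E°cell = +4.68 V, n = 2.
log K = nE°cell / 0.0592 = (2)(+4.68) / 0.0592 = 158.1.

158.1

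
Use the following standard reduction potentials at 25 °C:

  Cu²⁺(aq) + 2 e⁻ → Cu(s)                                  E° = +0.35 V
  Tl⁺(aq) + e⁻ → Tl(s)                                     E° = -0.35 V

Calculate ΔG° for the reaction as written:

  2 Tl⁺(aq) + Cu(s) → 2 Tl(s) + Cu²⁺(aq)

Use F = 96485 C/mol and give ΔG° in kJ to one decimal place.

+135.1 kJ

As written, Tl⁺/Tl is reduced (cathode) and Cu²⁺/Cu is oxidised (anode), so E°cell = (-0.35) − (+0.35) = -0.70 V.
Balancing electrons gives n = 2.
ΔG° = −nFE° = −(2)(96485)(-0.70) = 135,079 J = +135.1 kJ.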